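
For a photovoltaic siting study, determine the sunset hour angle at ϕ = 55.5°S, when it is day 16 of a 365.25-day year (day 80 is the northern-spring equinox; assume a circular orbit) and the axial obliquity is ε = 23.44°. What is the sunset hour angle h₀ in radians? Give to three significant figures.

Solar longitude: L_s = 360° × (16 − 80)/365.25 = -63.080°, i.e. -63.080° + 360° = 296.920°.
sin δ = sin 23.44° × sin 296.920° = -0.35468, so δ = -20.774°.
cos h₀ = −tan ϕ · tan δ = −tan(-55.5°) × tan(-20.774°) = -0.5520, so h₀ = 2.1555 rad = 123.50°.

h₀ = 2.16 rad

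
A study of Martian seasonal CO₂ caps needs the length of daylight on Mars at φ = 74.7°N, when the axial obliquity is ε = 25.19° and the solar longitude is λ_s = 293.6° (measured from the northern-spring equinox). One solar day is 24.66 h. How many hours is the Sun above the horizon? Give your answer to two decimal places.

Solar declination: sin δ = sin ε · sin λ_s = sin 25.19° × sin 293.6° = -0.39002, so δ = -22.956°.
cos H₀ = −tan φ · tan δ = 1.5483 ≥ 1, so the Sun never rises (polar night) and H₀ = 0.
Daylight = 2H₀/(2π) × 24.66 h = (0.0000/π) × 24.66 = 0.00 h.

0.00 h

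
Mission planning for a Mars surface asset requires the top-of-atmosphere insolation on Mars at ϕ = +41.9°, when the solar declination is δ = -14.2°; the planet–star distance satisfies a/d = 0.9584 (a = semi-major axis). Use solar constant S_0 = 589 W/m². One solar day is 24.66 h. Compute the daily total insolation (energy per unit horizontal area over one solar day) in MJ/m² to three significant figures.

cos h₀ = −tan(+41.9°) tan(-14.200°) = 0.2270, h₀ = 1.3418 rad.
Bracket: h₀ sin ϕ sin δ + cos ϕ cos δ sin h₀ = 1.3418×0.66783×-0.24531 + 0.74431×0.96945×0.97389 = -0.219821 + 0.702731 = 0.482910.
Inverse-square distance factor (a/d)² = 0.9584² = 0.918531.
Q̄ = (S_0/π) × 0.918531 × [bracket] = (589/π) × 0.918531 × 0.482910 = 83.162 W/m².
Daily total = Q̄ × 24.66 h × 3600 s/h = 83.162 × 24.66 × 3600 / 10⁶ = 7.383 MJ/m².

7.38 MJ/m²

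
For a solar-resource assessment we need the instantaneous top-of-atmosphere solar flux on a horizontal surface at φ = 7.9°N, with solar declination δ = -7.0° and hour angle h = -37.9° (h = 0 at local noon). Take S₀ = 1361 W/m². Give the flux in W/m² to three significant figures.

cos θ_z = sin φ sin δ + cos φ cos δ cos h = -0.016750 + 0.775769 = 0.759019.
Flux = S₀ · cos θ_z = 1361 × 0.759019 = 1033 W/m².

1.03e+03 W/m²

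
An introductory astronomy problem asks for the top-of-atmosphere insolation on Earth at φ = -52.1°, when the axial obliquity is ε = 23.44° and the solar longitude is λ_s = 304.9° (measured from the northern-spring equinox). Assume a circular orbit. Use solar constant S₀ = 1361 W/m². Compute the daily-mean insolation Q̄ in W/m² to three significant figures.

Solar declination: sin δ = sin ε · sin λ_s = sin 23.44° × sin 304.9° = -0.32625, so δ = -19.041°.
cos H₀ = −tan(-52.1°) tan(-19.041°) = -0.4433, H₀ = 2.0301 rad.
Bracket: H₀ sin φ sin δ + cos φ cos δ sin H₀ = 2.0301×-0.78908×-0.32625 + 0.61429×0.94528×0.89635 = 0.522624 + 0.520489 = 1.043113.
Q̄ = (S₀/π) × [bracket] = (1361/π) × 1.043113 = 451.9 W/m².

Q̄ ≈ 452 W/m²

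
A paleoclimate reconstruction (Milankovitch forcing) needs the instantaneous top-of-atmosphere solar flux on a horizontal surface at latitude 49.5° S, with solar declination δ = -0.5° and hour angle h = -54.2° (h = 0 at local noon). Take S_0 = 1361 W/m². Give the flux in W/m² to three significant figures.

cos θ_z = sin ϕ sin δ + cos ϕ cos δ cos h = 0.006636 + 0.379885 = 0.386521.
Flux = S_0 · cos θ_z = 1361 × 0.386521 = 526.1 W/m².

526 W/m²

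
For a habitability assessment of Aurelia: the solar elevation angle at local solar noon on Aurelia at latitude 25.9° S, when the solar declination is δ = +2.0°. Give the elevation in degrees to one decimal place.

62.1°

At local noon the hour angle is zero, so the zenith angle equals |φ − δ| = |-25.9° − (+2.000°)| = 27.900°.
Elevation = 90° − 27.900° = 62.1°.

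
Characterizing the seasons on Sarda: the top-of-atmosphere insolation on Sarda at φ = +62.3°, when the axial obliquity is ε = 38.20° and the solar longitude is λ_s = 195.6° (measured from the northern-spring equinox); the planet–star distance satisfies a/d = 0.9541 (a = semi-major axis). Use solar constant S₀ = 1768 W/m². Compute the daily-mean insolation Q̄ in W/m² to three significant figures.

Q̄ ≈ 129 W/m²

Solar declination: sin δ = sin ε · sin λ_s = sin 38.20° × sin 195.6° = -0.16630, so δ = -9.573°.
cos H₀ = −tan(+62.3°) tan(-9.573°) = 0.3212, H₀ = 1.2438 rad.
Bracket: H₀ sin φ sin δ + cos φ cos δ sin H₀ = 1.2438×0.88539×-0.16630 + 0.46484×0.98607×0.94700 = -0.183138 + 0.434071 = 0.250933.
Inverse-square distance factor (a/d)² = 0.9541² = 0.910307.
Q̄ = (S₀/π) × 0.910307 × [bracket] = (1768/π) × 0.910307 × 0.250933 = 128.6 W/m².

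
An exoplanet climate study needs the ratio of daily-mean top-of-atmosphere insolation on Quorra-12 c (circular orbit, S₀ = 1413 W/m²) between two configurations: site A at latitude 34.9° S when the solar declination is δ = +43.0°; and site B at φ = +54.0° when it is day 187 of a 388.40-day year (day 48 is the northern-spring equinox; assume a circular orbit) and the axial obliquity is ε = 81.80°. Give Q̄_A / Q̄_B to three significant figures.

Q̄_A / Q̄_B ≈ 0.0607

— Configuration A (φ=-34.9°):
cos H₀ = −tan(-34.9°) tan(+43.000°) = 0.6505, H₀ = 0.8625 rad.
Bracket: H₀ sin φ sin δ + cos φ cos δ sin H₀ = 0.8625×-0.57215×0.68200 + 0.82015×0.73135×0.75948 = -0.336553 + 0.455549 = 0.118996.
Q̄ = (S₀/π) × [bracket] = (1413/π) × 0.118996 = 53.521 W/m².
— Configuration B (φ=+54.0°):
Solar longitude: λ_s = 360° × (187 − 48)/388.40 = 128.836°.
sin δ = sin 81.80° × sin 128.836° = 0.77098, so δ = +50.442°.
cos H₀ = −tan(+54.0°) tan(+50.442°) = -1.6662 ≤ −1 ⇒ polar day, H₀ = π.
Bracket: H₀ sin φ sin δ + cos φ cos δ sin H₀ = 3.1416×0.80902×0.77098 + 0.58779×0.63686×0.00000 = 1.959536 + 0.000000 = 1.959536.
Q̄ = (S₀/π) × [bracket] = (1413/π) × 1.959536 = 881.34 W/m².
Ratio Q̄_A / Q̄_B = 53.521 / 881.34 = 0.06073.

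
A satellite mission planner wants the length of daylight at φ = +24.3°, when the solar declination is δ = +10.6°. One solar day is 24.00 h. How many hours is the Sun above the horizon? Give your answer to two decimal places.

cos H₀ = −tan φ · tan δ = −tan(+24.3°) × tan(+10.600°) = -0.0845, so H₀ = 1.6554 rad = 94.85°.
Daylight = 2H₀/(2π) × 24.00 h = (1.6554/π) × 24.00 = 12.65 h.

12.65 h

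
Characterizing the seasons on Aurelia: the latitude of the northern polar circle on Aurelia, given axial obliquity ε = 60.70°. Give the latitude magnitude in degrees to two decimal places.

29.30°

The polar circle is the lowest latitude that experiences at least one full rotation of continuous daylight at the northern-summer solstice; it lies at |φ| = 90° − ε = 90° − 60.70° = 29.30°.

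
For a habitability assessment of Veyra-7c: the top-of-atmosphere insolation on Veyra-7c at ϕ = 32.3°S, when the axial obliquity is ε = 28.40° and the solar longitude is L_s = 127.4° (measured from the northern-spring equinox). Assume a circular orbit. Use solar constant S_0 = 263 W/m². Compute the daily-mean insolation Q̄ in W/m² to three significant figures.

Q̄ ≈ 41.2 W/m²

Solar declination: sin δ = sin ε · sin L_s = sin 28.40° × sin 127.4° = 0.37784, so δ = +22.200°.
cos h₀ = −tan(-32.3°) tan(+22.200°) = 0.2580, h₀ = 1.3099 rad.
Bracket: h₀ sin ϕ sin δ + cos ϕ cos δ sin h₀ = 1.3099×-0.53435×0.37784 + 0.84526×0.92587×0.96615 = -0.264467 + 0.756110 = 0.491643.
Q̄ = (S_0/π) × [bracket] = (263/π) × 0.491643 = 41.16 W/m².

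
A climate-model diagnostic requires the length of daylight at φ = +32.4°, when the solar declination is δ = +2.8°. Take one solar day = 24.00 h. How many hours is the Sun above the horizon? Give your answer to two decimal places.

12.24 h

cos H₀ = −tan φ · tan δ = −tan(+32.4°) × tan(+2.800°) = -0.0310, so H₀ = 1.6018 rad = 91.78°.
Daylight = 2H₀/(2π) × 24.00 h = (1.6018/π) × 24.00 = 12.24 h.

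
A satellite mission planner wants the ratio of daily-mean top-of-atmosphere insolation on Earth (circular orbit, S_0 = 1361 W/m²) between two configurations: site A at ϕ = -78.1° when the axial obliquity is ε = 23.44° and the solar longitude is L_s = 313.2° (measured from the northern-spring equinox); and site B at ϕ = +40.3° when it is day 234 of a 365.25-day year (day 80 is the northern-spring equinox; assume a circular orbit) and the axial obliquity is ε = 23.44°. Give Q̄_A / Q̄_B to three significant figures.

— Configuration A (ϕ=-78.1°):
Solar declination: sin δ = sin ε · sin L_s = sin 23.44° × sin 313.2° = -0.28998, so δ = -16.856°.
cos h₀ = −tan(-78.1°) tan(-16.856°) = -1.4378 ≤ −1 ⇒ polar day, h₀ = π.
Bracket: h₀ sin ϕ sin δ + cos ϕ cos δ sin h₀ = 3.1416×-0.97851×-0.28998 + 0.20620×0.95703×0.00000 = 0.891424 + 0.000000 = 0.891424.
Q̄ = (S_0/π) × [bracket] = (1361/π) × 0.891424 = 386.18 W/m².
— Configuration B (ϕ=+40.3°):
Solar longitude: L_s = 360° × (234 − 80)/365.25 = 151.786°.
sin δ = sin 23.44° × sin 151.786° = 0.18806, so δ = +10.839°.
cos h₀ = −tan(+40.3°) tan(+10.839°) = -0.1624, h₀ = 1.7339 rad.
Bracket: h₀ sin ϕ sin δ + cos ϕ cos δ sin h₀ = 1.7339×0.64679×0.18806 + 0.76267×0.98216×0.98673 = 0.210903 + 0.739124 = 0.950027.
Q̄ = (S_0/π) × [bracket] = (1361/π) × 0.950027 = 411.57 W/m².
Ratio Q̄_A / Q̄_B = 386.18 / 411.57 = 0.9383.

Q̄_A / Q̄_B ≈ 0.938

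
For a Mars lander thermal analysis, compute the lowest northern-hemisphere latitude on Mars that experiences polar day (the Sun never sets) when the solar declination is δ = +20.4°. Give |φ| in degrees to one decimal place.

|φ| = 69.6°

Polar day requires cos H₀ = −tan φ tan δ ≤ −1, i.e. tan φ tan δ ≥ 1.
The boundary is |tan φ| · |tan δ| = 1, so |φ| = 90° − |δ| = 90° − 20.4° = 69.6° in the northern hemisphere.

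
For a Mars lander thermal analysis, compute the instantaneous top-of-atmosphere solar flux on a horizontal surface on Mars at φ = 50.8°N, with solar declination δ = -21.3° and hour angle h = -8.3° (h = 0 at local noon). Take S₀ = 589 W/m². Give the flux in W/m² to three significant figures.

cos θ_z = sin φ sin δ + cos φ cos δ cos h = -0.281500 + 0.582688 = 0.301188.
Flux = S₀ · cos θ_z = 589 × 0.301188 = 177.4 W/m².

177 W/m²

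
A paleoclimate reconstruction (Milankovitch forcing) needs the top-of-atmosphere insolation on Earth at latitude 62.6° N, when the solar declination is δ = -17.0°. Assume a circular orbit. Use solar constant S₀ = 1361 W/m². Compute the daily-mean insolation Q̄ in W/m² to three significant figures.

Q̄ ≈ 48.3 W/m²

cos H₀ = −tan(+62.6°) tan(-17.000°) = 0.5898, H₀ = 0.9400 rad.
Bracket: H₀ sin φ sin δ + cos φ cos δ sin H₀ = 0.9400×0.88782×-0.29237 + 0.46020×0.95630×0.80754 = -0.243998 + 0.355390 = 0.111392.
Q̄ = (S₀/π) × [bracket] = (1361/π) × 0.111392 = 48.26 W/m².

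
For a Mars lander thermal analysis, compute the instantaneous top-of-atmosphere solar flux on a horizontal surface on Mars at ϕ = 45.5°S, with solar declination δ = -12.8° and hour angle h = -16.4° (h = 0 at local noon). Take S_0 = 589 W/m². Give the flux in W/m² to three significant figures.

cos θ_z = sin ϕ sin δ + cos ϕ cos δ cos h = 0.158020 + 0.655683 = 0.813703.
Flux = S_0 · cos θ_z = 589 × 0.813703 = 479.3 W/m².

479 W/m²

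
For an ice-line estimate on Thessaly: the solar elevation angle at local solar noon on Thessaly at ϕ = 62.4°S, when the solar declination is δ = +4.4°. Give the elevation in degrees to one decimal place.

At local noon the hour angle is zero, so the zenith angle equals |ϕ − δ| = |-62.4° − (+4.400°)| = 66.800°.
Elevation = 90° − 66.800° = 23.2°.

23.2°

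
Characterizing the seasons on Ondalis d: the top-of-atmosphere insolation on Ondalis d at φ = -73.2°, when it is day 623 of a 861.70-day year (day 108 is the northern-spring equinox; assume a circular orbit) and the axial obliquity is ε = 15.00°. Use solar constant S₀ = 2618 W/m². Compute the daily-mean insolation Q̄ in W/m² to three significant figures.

Solar longitude: λ_s = 360° × (623 − 108)/861.70 = 215.156°.
sin δ = sin 15.00° × sin 215.156° = -0.14903, so δ = -8.571°.
cos H₀ = −tan(-73.2°) tan(-8.571°) = -0.4992, H₀ = 2.0935 rad.
Bracket: H₀ sin φ sin δ + cos φ cos δ sin H₀ = 2.0935×-0.95732×-0.14903 + 0.28903×0.98883×0.86650 = 0.298678 + 0.247647 = 0.546325.
Q̄ = (S₀/π) × [bracket] = (2618/π) × 0.546325 = 455.3 W/m².

Q̄ ≈ 455 W/m²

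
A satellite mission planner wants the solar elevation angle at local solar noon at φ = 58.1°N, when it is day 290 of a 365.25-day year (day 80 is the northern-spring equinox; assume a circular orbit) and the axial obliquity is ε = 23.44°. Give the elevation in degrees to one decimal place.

21.5°

Solar longitude: λ_s = 360° × (290 − 80)/365.25 = 206.982°.
sin δ = sin 23.44° × sin 206.982° = -0.18048, so δ = -10.398°.
At local noon the hour angle is zero, so the zenith angle equals |φ − δ| = |+58.1° − (-10.398°)| = 68.498°.
Elevation = 90° − 68.498° = 21.5°.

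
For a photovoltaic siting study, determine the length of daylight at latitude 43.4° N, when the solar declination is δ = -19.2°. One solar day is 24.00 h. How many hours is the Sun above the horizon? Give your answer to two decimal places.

9.44 h

cos h₀ = −tan ϕ · tan δ = −tan(+43.4°) × tan(-19.200°) = 0.3293, so h₀ = 1.2352 rad = 70.77°.
Daylight = 2h₀/(2π) × 24.00 h = (1.2352/π) × 24.00 = 9.44 h.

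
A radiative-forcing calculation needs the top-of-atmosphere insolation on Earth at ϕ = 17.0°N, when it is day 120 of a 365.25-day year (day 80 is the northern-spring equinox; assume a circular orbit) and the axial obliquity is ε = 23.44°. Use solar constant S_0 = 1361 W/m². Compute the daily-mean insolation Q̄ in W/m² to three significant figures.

Solar longitude: L_s = 360° × (120 − 80)/365.25 = 39.425°.
sin δ = sin 23.44° × sin 39.425° = 0.25262, so δ = +14.633°.
cos h₀ = −tan(+17.0°) tan(+14.633°) = -0.0798, h₀ = 1.6507 rad.
Bracket: h₀ sin ϕ sin δ + cos ϕ cos δ sin h₀ = 1.6507×0.29237×0.25262 + 0.95630×0.96756×0.99681 = 0.121918 + 0.922326 = 1.044244.
Q̄ = (S_0/π) × [bracket] = (1361/π) × 1.044244 = 452.4 W/m².

Q̄ ≈ 452 W/m²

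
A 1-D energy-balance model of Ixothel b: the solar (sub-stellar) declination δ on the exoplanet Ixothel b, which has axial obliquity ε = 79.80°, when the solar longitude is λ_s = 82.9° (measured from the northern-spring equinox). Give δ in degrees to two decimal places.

δ = +77.59°

sin δ = sin ε · sin λ_s = sin 79.80° × sin 82.9° = 0.976649.
δ = arcsin(0.976649) = +77.59°.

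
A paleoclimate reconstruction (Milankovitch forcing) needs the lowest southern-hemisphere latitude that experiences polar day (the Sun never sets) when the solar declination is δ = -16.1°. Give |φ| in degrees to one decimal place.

|φ| = 73.9°

Polar day requires cos H₀ = −tan φ tan δ ≤ −1, i.e. tan φ tan δ ≥ 1.
The boundary is |tan φ| · |tan δ| = 1, so |φ| = 90° − |δ| = 90° − 16.1° = 73.9° in the southern hemisphere.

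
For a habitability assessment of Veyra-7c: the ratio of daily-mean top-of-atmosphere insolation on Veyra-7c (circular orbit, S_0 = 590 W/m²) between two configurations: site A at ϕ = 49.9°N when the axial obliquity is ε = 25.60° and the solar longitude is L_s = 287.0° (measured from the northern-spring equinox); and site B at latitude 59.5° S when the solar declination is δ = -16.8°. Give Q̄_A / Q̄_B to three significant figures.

— Configuration A (ϕ=+49.9°):
Solar declination: sin δ = sin ε · sin L_s = sin 25.60° × sin 287.0° = -0.41321, so δ = -24.406°.
cos h₀ = −tan(+49.9°) tan(-24.406°) = 0.5389, h₀ = 1.0017 rad.
Bracket: h₀ sin ϕ sin δ + cos ϕ cos δ sin h₀ = 1.0017×0.76492×-0.41321 + 0.64412×0.91064×0.84240 = -0.316610 + 0.494119 = 0.177509.
Q̄ = (S_0/π) × [bracket] = (590/π) × 0.177509 = 33.337 W/m².
— Configuration B (ϕ=-59.5°):
cos h₀ = −tan(-59.5°) tan(-16.800°) = -0.5126, h₀ = 2.1090 rad.
Bracket: h₀ sin ϕ sin δ + cos ϕ cos δ sin h₀ = 2.1090×-0.86163×-0.28903 + 0.50754×0.95732×0.85865 = 0.525219 + 0.417199 = 0.942418.
Q̄ = (S_0/π) × [bracket] = (590/π) × 0.942418 = 176.99 W/m².
Ratio Q̄_A / Q̄_B = 33.337 / 176.99 = 0.1884.

Q̄_A / Q̄_B ≈ 0.188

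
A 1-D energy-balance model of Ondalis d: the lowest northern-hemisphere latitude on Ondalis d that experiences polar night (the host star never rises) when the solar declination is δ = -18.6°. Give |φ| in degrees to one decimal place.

|φ| = 71.4°

Polar night requires cos H₀ = −tan φ tan δ ≥ 1, i.e. tan φ tan δ ≤ −1.
The boundary is |tan φ| · |tan δ| = 1, so |φ| = 90° − |δ| = 90° − 18.6° = 71.4° in the northern hemisphere.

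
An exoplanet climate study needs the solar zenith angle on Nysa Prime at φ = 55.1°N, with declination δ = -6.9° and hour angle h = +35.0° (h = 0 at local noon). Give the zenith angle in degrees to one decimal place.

θ_z = 68.5°

cos θ_z = sin φ sin δ + cos φ cos δ cos h = -0.098530 + 0.465280 = 0.366750.
θ_z = arccos(0.366750) = 68.5°.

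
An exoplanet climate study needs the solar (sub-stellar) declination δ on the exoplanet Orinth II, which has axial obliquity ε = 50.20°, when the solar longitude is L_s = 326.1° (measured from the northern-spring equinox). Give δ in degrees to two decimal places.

δ = -25.37°

sin δ = sin ε · sin L_s = sin 50.20° × sin 326.1° = -0.428506.
δ = arcsin(-0.428506) = -25.37°.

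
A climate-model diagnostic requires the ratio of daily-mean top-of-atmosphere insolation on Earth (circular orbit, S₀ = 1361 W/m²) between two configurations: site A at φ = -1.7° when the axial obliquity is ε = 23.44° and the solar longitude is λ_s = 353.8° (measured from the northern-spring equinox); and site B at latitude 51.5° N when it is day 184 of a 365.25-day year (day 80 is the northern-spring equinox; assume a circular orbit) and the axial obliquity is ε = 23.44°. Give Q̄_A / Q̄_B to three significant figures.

Q̄_A / Q̄_B ≈ 0.883

— Configuration A (φ=-1.7°):
Solar declination: sin δ = sin ε · sin λ_s = sin 23.44° × sin 353.8° = -0.04296, so δ = -2.462°.
cos H₀ = −tan(-1.7°) tan(-2.462°) = -0.0013, H₀ = 1.5721 rad.
Bracket: H₀ sin φ sin δ + cos φ cos δ sin H₀ = 1.5721×-0.02967×-0.04296 + 0.99956×0.99908×1.00000 = 0.002004 + 0.998640 = 1.000644.
Q̄ = (S₀/π) × [bracket] = (1361/π) × 1.000644 = 433.50 W/m².
— Configuration B (φ=+51.5°):
Solar longitude: λ_s = 360° × (184 − 80)/365.25 = 102.505°.
sin δ = sin 23.44° × sin 102.505° = 0.38835, so δ = +22.852°.
cos H₀ = −tan(+51.5°) tan(+22.852°) = -0.5298, H₀ = 2.1292 rad.
Bracket: H₀ sin φ sin δ + cos φ cos δ sin H₀ = 2.1292×0.78261×0.38835 + 0.62251×0.92151×0.84812 = 0.647121 + 0.486523 = 1.133644.
Q̄ = (S₀/π) × [bracket] = (1361/π) × 1.133644 = 491.12 W/m².
Ratio Q̄_A / Q̄_B = 433.50 / 491.12 = 0.8827.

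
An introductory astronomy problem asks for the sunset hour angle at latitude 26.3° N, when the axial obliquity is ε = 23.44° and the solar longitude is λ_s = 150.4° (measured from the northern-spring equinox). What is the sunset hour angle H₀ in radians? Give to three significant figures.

H₀ = 1.67 rad

Solar declination: sin δ = sin ε · sin λ_s = sin 23.44° × sin 150.4° = 0.19648, so δ = +11.331°.
cos H₀ = −tan φ · tan δ = −tan(+26.3°) × tan(+11.331°) = -0.0990, so H₀ = 1.6700 rad = 95.68°.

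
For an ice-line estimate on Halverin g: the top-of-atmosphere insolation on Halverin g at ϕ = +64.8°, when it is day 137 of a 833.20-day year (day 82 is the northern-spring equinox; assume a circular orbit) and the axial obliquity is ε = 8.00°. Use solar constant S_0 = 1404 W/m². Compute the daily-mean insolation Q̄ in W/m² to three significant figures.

Q̄ ≈ 227 W/m²

Solar longitude: L_s = 360° × (137 − 82)/833.20 = 23.764°.
sin δ = sin 8.00° × sin 23.764° = 0.05608, so δ = +3.215°.
cos h₀ = −tan(+64.8°) tan(+3.215°) = -0.1194, h₀ = 1.6905 rad.
Bracket: h₀ sin ϕ sin δ + cos ϕ cos δ sin h₀ = 1.6905×0.90483×0.05608 + 0.42578×0.99843×0.99285 = 0.085781 + 0.422072 = 0.507853.
Q̄ = (S_0/π) × [bracket] = (1404/π) × 0.507853 = 227.0 W/m².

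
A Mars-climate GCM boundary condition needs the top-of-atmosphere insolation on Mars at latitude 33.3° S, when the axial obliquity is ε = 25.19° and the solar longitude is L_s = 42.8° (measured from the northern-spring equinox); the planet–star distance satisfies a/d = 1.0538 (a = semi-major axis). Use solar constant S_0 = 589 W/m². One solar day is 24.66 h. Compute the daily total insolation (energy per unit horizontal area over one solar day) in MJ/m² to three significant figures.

10.5 MJ/m²

Solar declination: sin δ = sin ε · sin L_s = sin 25.19° × sin 42.8° = 0.28918, so δ = +16.809°.
cos h₀ = −tan(-33.3°) tan(+16.809°) = 0.1984, h₀ = 1.3710 rad.
Bracket: h₀ sin ϕ sin δ + cos ϕ cos δ sin h₀ = 1.3710×-0.54902×0.28918 + 0.83581×0.95727×0.98011 = -0.217668 + 0.784182 = 0.566514.
Inverse-square distance factor (a/d)² = 1.0538² = 1.110494.
Q̄ = (S_0/π) × 1.110494 × [bracket] = (589/π) × 1.110494 × 0.566514 = 117.95 W/m².
Daily total = Q̄ × 24.66 h × 3600 s/h = 117.95 × 24.66 × 3600 / 10⁶ = 10.47 MJ/m².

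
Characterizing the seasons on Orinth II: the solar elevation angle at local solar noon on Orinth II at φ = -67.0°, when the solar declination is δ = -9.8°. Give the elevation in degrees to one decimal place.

At local noon the hour angle is zero, so the zenith angle equals |φ − δ| = |-67.0° − (-9.800°)| = 57.200°.
Elevation = 90° − 57.200° = 32.8°.

32.8°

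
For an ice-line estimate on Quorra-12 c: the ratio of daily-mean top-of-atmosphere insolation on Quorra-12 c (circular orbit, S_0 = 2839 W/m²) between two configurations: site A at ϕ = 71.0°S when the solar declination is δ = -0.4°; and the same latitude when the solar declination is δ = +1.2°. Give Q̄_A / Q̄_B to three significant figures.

— Configuration A (ϕ=-71.0°):
cos h₀ = −tan(-71.0°) tan(-0.400°) = -0.0203, h₀ = 1.5911 rad.
Bracket: h₀ sin ϕ sin δ + cos ϕ cos δ sin h₀ = 1.5911×-0.94552×-0.00698 + 0.32557×0.99998×0.99979 = 0.010501 + 0.325495 = 0.335996.
Q̄ = (S_0/π) × [bracket] = (2839/π) × 0.335996 = 303.63 W/m².
— Configuration B (ϕ=-71.0°):
cos h₀ = −tan(-71.0°) tan(+1.200°) = 0.0608, h₀ = 1.5099 rad.
Bracket: h₀ sin ϕ sin δ + cos ϕ cos δ sin h₀ = 1.5099×-0.94552×0.02094 + 0.32557×0.99978×0.99815 = -0.029895 + 0.324896 = 0.295001.
Q̄ = (S_0/π) × [bracket] = (2839/π) × 0.295001 = 266.59 W/m².
Ratio Q̄_A / Q̄_B = 303.63 / 266.59 = 1.139.

Q̄_A / Q̄_B ≈ 1.14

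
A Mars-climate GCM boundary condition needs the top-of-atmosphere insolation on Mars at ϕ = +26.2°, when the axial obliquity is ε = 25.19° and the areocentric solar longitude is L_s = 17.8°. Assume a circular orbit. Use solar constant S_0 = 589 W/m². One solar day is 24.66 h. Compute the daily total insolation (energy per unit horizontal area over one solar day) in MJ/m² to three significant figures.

sin δ = sin 25.19° × sin 17.8° = 0.13011, so δ = +7.476°.
cos h₀ = −tan(+26.2°) tan(+7.476°) = -0.0646, h₀ = 1.6354 rad.
Bracket: h₀ sin ϕ sin δ + cos ϕ cos δ sin h₀ = 1.6354×0.44151×0.13011 + 0.89726×0.99150×0.99791 = 0.093945 + 0.887774 = 0.981719.
Q̄ = (S_0/π) × [bracket] = (589/π) × 0.981719 = 184.06 W/m².
Daily total = Q̄ × 24.66 h × 3600 s/h = 184.06 × 24.66 × 3600 / 10⁶ = 16.34 MJ/m².

16.3 MJ/m²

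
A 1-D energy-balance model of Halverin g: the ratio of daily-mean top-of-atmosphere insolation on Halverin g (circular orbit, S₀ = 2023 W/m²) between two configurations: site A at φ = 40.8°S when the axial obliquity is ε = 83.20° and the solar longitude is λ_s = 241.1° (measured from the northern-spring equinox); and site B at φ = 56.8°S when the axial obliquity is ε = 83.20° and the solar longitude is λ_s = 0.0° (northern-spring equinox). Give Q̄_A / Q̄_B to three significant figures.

Q̄_A / Q̄_B ≈ 3.26

— Configuration A (φ=-40.8°):
Solar declination: sin δ = sin ε · sin λ_s = sin 83.20° × sin 241.1° = -0.86931, so δ = -60.378°.
cos H₀ = −tan(-40.8°) tan(-60.378°) = -1.5181 ≤ −1 ⇒ polar day, H₀ = π.
Bracket: H₀ sin φ sin δ + cos φ cos δ sin H₀ = 3.1416×-0.65342×-0.86931 + 0.75700×0.49427×0.00000 = 1.784506 + 0.000000 = 1.784506.
Q̄ = (S₀/π) × [bracket] = (2023/π) × 1.784506 = 1149.1 W/m².
— Configuration B (φ=-56.8°):
Solar declination: sin δ = sin ε · sin λ_s = sin 83.20° × sin 0.0° = 0.00000, so δ = +0.000°.
cos H₀ = −tan(-56.8°) tan(+0.000°) = 0.0000, H₀ = 1.5708 rad.
Bracket: H₀ sin φ sin δ + cos φ cos δ sin H₀ = 1.5708×-0.83676×0.00000 + 0.54756×1.00000×1.00000 = -0.000000 + 0.547560 = 0.547560.
Q̄ = (S₀/π) × [bracket] = (2023/π) × 0.547560 = 352.60 W/m².
Ratio Q̄_A / Q̄_B = 1149.1 / 352.60 = 3.259.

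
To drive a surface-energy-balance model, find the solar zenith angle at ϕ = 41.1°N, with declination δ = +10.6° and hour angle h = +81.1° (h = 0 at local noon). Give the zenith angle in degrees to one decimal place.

cos θ_z = sin ϕ sin δ + cos ϕ cos δ cos h = 0.120925 + 0.114595 = 0.235520.
θ_z = arccos(0.235520) = 76.4°.

θ_z = 76.4°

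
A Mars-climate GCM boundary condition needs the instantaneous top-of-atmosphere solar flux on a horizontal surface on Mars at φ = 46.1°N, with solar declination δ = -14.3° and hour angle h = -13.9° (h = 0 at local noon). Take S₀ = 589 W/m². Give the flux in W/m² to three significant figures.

279 W/m²

cos θ_z = sin φ sin δ + cos φ cos δ cos h = -0.177975 + 0.652241 = 0.474266.
Flux = S₀ · cos θ_z = 589 × 0.474266 = 279.3 W/m².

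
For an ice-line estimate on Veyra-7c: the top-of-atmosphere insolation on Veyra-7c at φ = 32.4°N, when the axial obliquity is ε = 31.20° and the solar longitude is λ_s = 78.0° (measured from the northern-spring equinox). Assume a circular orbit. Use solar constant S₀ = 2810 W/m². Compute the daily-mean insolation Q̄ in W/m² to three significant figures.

Solar declination: sin δ = sin ε · sin λ_s = sin 31.20° × sin 78.0° = 0.50671, so δ = +30.445°.
cos H₀ = −tan(+32.4°) tan(+30.445°) = -0.3730, H₀ = 1.9530 rad.
Bracket: H₀ sin φ sin δ + cos φ cos δ sin H₀ = 1.9530×0.53583×0.50671 + 0.84433×0.86212×0.92783 = 0.530260 + 0.675380 = 1.205640.
Q̄ = (S₀/π) × [bracket] = (2810/π) × 1.205640 = 1078 W/m².

Q̄ ≈ 1.08e+03 W/m²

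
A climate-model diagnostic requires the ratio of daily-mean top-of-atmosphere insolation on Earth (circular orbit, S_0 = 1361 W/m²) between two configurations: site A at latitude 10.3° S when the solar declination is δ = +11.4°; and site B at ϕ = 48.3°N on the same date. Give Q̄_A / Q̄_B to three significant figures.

Q̄_A / Q̄_B ≈ 1.01

— Configuration A (ϕ=-10.3°):
cos h₀ = −tan(-10.3°) tan(+11.400°) = 0.0366, h₀ = 1.5341 rad.
Bracket: h₀ sin ϕ sin δ + cos ϕ cos δ sin h₀ = 1.5341×-0.17880×0.19766 + 0.98389×0.98027×0.99933 = -0.054218 + 0.963832 = 0.909614.
Q̄ = (S_0/π) × [bracket] = (1361/π) × 0.909614 = 394.06 W/m².
— Configuration B (ϕ=+48.3°):
cos h₀ = −tan(+48.3°) tan(+11.400°) = -0.2263, h₀ = 1.7991 rad.
Bracket: h₀ sin ϕ sin δ + cos ϕ cos δ sin h₀ = 1.7991×0.74664×0.19766 + 0.66523×0.98027×0.97406 = 0.265513 + 0.635189 = 0.900702.
Q̄ = (S_0/π) × [bracket] = (1361/π) × 0.900702 = 390.20 W/m².
Ratio Q̄_A / Q̄_B = 394.06 / 390.20 = 1.010.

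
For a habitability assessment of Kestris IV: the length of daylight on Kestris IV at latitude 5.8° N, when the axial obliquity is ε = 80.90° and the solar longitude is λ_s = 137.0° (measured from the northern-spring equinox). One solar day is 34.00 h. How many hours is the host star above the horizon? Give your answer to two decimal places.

Solar declination: sin δ = sin ε · sin λ_s = sin 80.90° × sin 137.0° = 0.67341, so δ = +42.331°.
cos H₀ = −tan φ · tan δ = −tan(+5.8°) × tan(+42.331°) = -0.0925, so H₀ = 1.6635 rad = 95.31°.
Daylight = 2H₀/(2π) × 34.00 h = (1.6635/π) × 34.00 = 18.00 h.

18.00 h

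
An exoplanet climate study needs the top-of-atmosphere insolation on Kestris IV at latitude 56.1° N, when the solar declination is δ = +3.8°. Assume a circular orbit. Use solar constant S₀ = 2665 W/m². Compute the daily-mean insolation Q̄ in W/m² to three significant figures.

Q̄ ≈ 548 W/m²

cos H₀ = −tan(+56.1°) tan(+3.800°) = -0.0988, H₀ = 1.6698 rad.
Bracket: H₀ sin φ sin δ + cos φ cos δ sin H₀ = 1.6698×0.83001×0.06627 + 0.55775×0.99780×0.99510 = 0.091847 + 0.553796 = 0.645643.
Q̄ = (S₀/π) × [bracket] = (2665/π) × 0.645643 = 547.7 W/m².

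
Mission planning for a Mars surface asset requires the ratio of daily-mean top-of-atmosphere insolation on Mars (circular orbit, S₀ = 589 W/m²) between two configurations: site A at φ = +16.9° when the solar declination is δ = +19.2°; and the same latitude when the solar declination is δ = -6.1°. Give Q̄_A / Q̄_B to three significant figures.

Q̄_A / Q̄_B ≈ 1.17

— Configuration A (φ=+16.9°):
cos H₀ = −tan(+16.9°) tan(+19.200°) = -0.1058, H₀ = 1.6768 rad.
Bracket: H₀ sin φ sin δ + cos φ cos δ sin H₀ = 1.6768×0.29070×0.32887 + 0.95681×0.94438×0.99439 = 0.160306 + 0.898523 = 1.058829.
Q̄ = (S₀/π) × [bracket] = (589/π) × 1.058829 = 198.51 W/m².
— Configuration B (φ=+16.9°):
cos H₀ = −tan(+16.9°) tan(-6.100°) = 0.0325, H₀ = 1.5383 rad.
Bracket: H₀ sin φ sin δ + cos φ cos δ sin H₀ = 1.5383×0.29070×-0.10626 + 0.95681×0.99434×0.99947 = -0.047518 + 0.950890 = 0.903372.
Q̄ = (S₀/π) × [bracket] = (589/π) × 0.903372 = 169.37 W/m².
Ratio Q̄_A / Q̄_B = 198.51 / 169.37 = 1.172.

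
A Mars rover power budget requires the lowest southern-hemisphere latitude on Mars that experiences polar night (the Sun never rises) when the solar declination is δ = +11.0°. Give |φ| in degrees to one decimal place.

Polar night requires cos H₀ = −tan φ tan δ ≥ 1, i.e. tan φ tan δ ≤ −1.
The boundary is |tan φ| · |tan δ| = 1, so |φ| = 90° − |δ| = 90° − 11.0° = 79.0° in the southern hemisphere.

|φ| = 79.0°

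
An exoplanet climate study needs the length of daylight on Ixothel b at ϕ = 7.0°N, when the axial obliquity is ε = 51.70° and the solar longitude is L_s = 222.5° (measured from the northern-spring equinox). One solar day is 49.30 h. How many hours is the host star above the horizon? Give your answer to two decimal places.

Solar declination: sin δ = sin ε · sin L_s = sin 51.70° × sin 222.5° = -0.53019, so δ = -32.018°.
cos h₀ = −tan ϕ · tan δ = −tan(+7.0°) × tan(-32.018°) = 0.0768, so h₀ = 1.4939 rad = 85.60°.
Daylight = 2h₀/(2π) × 49.30 h = (1.4939/π) × 49.30 = 23.44 h.

23.44 h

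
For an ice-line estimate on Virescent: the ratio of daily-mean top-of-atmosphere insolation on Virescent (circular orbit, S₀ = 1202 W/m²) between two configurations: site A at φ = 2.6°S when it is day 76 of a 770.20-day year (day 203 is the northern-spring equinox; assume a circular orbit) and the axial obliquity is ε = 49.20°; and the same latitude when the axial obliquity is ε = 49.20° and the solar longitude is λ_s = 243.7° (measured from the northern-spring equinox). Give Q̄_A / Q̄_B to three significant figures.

Q̄_A / Q̄_B ≈ 1.03

— Configuration A (φ=-2.6°):
Solar longitude: λ_s = 360° × (76 − 203)/770.20 = -59.361°, i.e. -59.361° + 360° = 300.639°.
sin δ = sin 49.20° × sin 300.639° = -0.65132, so δ = -40.641°.
cos H₀ = −tan(-2.6°) tan(-40.641°) = -0.0390, H₀ = 1.6098 rad.
Bracket: H₀ sin φ sin δ + cos φ cos δ sin H₀ = 1.6098×-0.04536×-0.65132 + 0.99897×0.75881×0.99924 = 0.047560 + 0.757452 = 0.805012.
Q̄ = (S₀/π) × [bracket] = (1202/π) × 0.805012 = 308.00 W/m².
— Configuration B (φ=-2.6°):
Solar declination: sin δ = sin ε · sin λ_s = sin 49.20° × sin 243.7° = -0.67864, so δ = -42.737°.
cos H₀ = −tan(-2.6°) tan(-42.737°) = -0.0420, H₀ = 1.6128 rad.
Bracket: H₀ sin φ sin δ + cos φ cos δ sin H₀ = 1.6128×-0.04536×-0.67864 + 0.99897×0.73447×0.99912 = 0.049647 + 0.733068 = 0.782715.
Q̄ = (S₀/π) × [bracket] = (1202/π) × 0.782715 = 299.47 W/m².
Ratio Q̄_A / Q̄_B = 308.00 / 299.47 = 1.028.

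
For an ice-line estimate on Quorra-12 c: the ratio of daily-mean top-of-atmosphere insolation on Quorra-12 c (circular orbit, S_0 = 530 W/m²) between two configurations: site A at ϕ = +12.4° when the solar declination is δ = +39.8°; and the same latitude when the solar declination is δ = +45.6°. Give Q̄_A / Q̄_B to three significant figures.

Q̄_A / Q̄_B ≈ 1.04

— Configuration A (ϕ=+12.4°):
cos h₀ = −tan(+12.4°) tan(+39.800°) = -0.1832, h₀ = 1.7550 rad.
Bracket: h₀ sin ϕ sin δ + cos ϕ cos δ sin h₀ = 1.7550×0.21474×0.64011 + 0.97667×0.76828×0.98308 = 0.241237 + 0.737660 = 0.978897.
Q̄ = (S_0/π) × [bracket] = (530/π) × 0.978897 = 165.14 W/m².
— Configuration B (ϕ=+12.4°):
cos h₀ = −tan(+12.4°) tan(+45.600°) = -0.2245, h₀ = 1.7972 rad.
Bracket: h₀ sin ϕ sin δ + cos ϕ cos δ sin h₀ = 1.7972×0.21474×0.71447 + 0.97667×0.69966×0.97447 = 0.275736 + 0.665891 = 0.941627.
Q̄ = (S_0/π) × [bracket] = (530/π) × 0.941627 = 158.86 W/m².
Ratio Q̄_A / Q̄_B = 165.14 / 158.86 = 1.040.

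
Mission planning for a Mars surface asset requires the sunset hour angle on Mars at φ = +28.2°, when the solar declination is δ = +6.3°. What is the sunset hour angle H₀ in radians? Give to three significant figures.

cos H₀ = −tan φ · tan δ = −tan(+28.2°) × tan(+6.300°) = -0.0592, so H₀ = 1.6300 rad = 93.39°.

H₀ = 1.63 rad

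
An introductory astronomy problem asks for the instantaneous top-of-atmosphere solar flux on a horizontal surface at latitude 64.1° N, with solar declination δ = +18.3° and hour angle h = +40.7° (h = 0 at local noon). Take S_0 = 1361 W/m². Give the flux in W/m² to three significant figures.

cos θ_z = sin ϕ sin δ + cos ϕ cos δ cos h = 0.282454 + 0.314406 = 0.596860.
Flux = S_0 · cos θ_z = 1361 × 0.596860 = 812.3 W/m².

812 W/m²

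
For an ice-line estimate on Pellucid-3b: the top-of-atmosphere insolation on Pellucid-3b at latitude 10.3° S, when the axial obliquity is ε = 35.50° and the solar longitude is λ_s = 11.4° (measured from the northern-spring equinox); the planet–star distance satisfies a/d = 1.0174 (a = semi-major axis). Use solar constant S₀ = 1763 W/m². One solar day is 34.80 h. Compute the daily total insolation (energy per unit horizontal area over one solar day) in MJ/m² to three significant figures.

Solar declination: sin δ = sin ε · sin λ_s = sin 35.50° × sin 11.4° = 0.11478, so δ = +6.591°.
cos H₀ = −tan(-10.3°) tan(+6.591°) = 0.0210, H₀ = 1.5498 rad.
Bracket: H₀ sin φ sin δ + cos φ cos δ sin H₀ = 1.5498×-0.17880×0.11478 + 0.98389×0.99339×0.99978 = -0.031806 + 0.977171 = 0.945365.
Inverse-square distance factor (a/d)² = 1.0174² = 1.035103.
Q̄ = (S₀/π) × 1.035103 × [bracket] = (1763/π) × 1.035103 × 0.945365 = 549.14 W/m².
Daily total = Q̄ × 34.80 h × 3600 s/h = 549.14 × 34.80 × 3600 / 10⁶ = 68.80 MJ/m².

68.8 MJ/m²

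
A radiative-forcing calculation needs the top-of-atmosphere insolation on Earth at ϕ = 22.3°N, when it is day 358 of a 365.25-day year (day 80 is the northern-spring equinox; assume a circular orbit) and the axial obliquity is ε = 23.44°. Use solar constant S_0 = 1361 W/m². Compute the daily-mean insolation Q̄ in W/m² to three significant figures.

Solar longitude: L_s = 360° × (358 − 80)/365.25 = 274.004°.
sin δ = sin 23.44° × sin 274.004° = -0.39682, so δ = -23.379°.
cos h₀ = −tan(+22.3°) tan(-23.379°) = 0.1773, h₀ = 1.3926 rad.
Bracket: h₀ sin ϕ sin δ + cos ϕ cos δ sin h₀ = 1.3926×0.37946×-0.39682 + 0.92521×0.91790×0.98416 = -0.209694 + 0.835798 = 0.626104.
Q̄ = (S_0/π) × [bracket] = (1361/π) × 0.626104 = 271.2 W/m².

Q̄ ≈ 271 W/m²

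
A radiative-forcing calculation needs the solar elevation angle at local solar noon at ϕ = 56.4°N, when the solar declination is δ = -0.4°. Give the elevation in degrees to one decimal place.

At local noon the hour angle is zero, so the zenith angle equals |ϕ − δ| = |+56.4° − (-0.400°)| = 56.800°.
Elevation = 90° − 56.800° = 33.2°.

33.2°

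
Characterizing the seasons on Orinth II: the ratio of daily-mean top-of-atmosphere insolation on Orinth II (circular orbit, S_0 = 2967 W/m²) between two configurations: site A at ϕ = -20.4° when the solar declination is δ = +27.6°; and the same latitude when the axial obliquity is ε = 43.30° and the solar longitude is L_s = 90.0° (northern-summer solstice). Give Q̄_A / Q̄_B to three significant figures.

— Configuration A (ϕ=-20.4°):
cos h₀ = −tan(-20.4°) tan(+27.600°) = 0.1944, h₀ = 1.3751 rad.
Bracket: h₀ sin ϕ sin δ + cos ϕ cos δ sin h₀ = 1.3751×-0.34857×0.46330 + 0.93728×0.88620×0.98092 = -0.222068 + 0.814769 = 0.592701.
Q̄ = (S_0/π) × [bracket] = (2967/π) × 0.592701 = 559.76 W/m².
— Configuration B (ϕ=-20.4°):
Solar declination: sin δ = sin ε · sin L_s = sin 43.30° × sin 90.0° = 0.68582, so δ = +43.300°.
cos h₀ = −tan(-20.4°) tan(+43.300°) = 0.3505, h₀ = 1.2127 rad.
Bracket: h₀ sin ϕ sin δ + cos ϕ cos δ sin h₀ = 1.2127×-0.34857×0.68582 + 0.93728×0.72777×0.93658 = -0.289904 + 0.638864 = 0.348960.
Q̄ = (S_0/π) × [bracket] = (2967/π) × 0.348960 = 329.57 W/m².
Ratio Q̄_A / Q̄_B = 559.76 / 329.57 = 1.698.

Q̄_A / Q̄_B ≈ 1.70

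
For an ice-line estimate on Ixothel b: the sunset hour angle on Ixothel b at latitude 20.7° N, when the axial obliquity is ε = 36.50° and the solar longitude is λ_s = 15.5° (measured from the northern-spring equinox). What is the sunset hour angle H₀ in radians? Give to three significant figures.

H₀ = 1.63 rad

Solar declination: sin δ = sin ε · sin λ_s = sin 36.50° × sin 15.5° = 0.15896, so δ = +9.147°.
cos H₀ = −tan φ · tan δ = −tan(+20.7°) × tan(+9.147°) = -0.0608, so H₀ = 1.6317 rad = 93.49°.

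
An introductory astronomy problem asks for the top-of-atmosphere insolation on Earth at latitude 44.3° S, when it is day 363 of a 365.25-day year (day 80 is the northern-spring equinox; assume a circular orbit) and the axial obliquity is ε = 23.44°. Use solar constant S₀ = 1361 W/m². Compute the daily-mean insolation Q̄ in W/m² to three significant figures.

Solar longitude: λ_s = 360° × (363 − 80)/365.25 = 278.932°.
sin δ = sin 23.44° × sin 278.932° = -0.39296, so δ = -23.139°.
cos H₀ = −tan(-44.3°) tan(-23.139°) = -0.4170, H₀ = 2.0010 rad.
Bracket: H₀ sin φ sin δ + cos φ cos δ sin H₀ = 2.0010×-0.69842×-0.39296 + 0.71569×0.91955×0.90889 = 0.549177 + 0.598152 = 1.147329.
Q̄ = (S₀/π) × [bracket] = (1361/π) × 1.147329 = 497.0 W/m².

Q̄ ≈ 497 W/m²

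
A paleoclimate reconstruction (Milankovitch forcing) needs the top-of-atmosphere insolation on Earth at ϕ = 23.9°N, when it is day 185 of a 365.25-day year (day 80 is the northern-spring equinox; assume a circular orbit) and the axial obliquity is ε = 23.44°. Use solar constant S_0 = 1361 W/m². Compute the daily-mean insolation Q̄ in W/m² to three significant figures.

Solar longitude: L_s = 360° × (185 − 80)/365.25 = 103.491°.
sin δ = sin 23.44° × sin 103.491° = 0.38681, so δ = +22.756°.
cos h₀ = −tan(+23.9°) tan(+22.756°) = -0.1859, h₀ = 1.7578 rad.
Bracket: h₀ sin ϕ sin δ + cos ϕ cos δ sin h₀ = 1.7578×0.40514×0.38681 + 0.91425×0.92216×0.98257 = 0.275469 + 0.828390 = 1.103859.
Q̄ = (S_0/π) × [bracket] = (1361/π) × 1.103859 = 478.2 W/m².

Q̄ ≈ 478 W/m²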